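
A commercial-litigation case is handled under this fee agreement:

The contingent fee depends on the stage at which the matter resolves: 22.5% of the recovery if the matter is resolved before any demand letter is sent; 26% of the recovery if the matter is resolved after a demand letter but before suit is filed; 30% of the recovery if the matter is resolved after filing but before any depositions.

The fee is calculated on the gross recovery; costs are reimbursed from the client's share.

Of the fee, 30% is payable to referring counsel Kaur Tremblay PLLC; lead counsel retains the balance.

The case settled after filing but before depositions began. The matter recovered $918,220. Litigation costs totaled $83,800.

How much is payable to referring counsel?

$82,639.80

Fee base is the gross recovery, $918,220; costs are reimbursed separately.
The matter settled after filing but before depositions began, so the 30% rate applies.
$918,220 × 30% = $275,466.00
Referral share: 30% of $275,466.00 = $82,639.80; lead counsel retains $275,466.00 − $82,639.80 = $192,826.20.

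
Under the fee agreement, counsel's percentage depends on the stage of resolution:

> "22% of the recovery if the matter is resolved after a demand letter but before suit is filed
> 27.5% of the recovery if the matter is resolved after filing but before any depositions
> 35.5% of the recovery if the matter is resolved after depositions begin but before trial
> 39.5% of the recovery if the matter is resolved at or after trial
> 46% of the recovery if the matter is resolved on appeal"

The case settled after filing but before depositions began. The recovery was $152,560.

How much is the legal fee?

$41,954.00

The matter settled after filing but before depositions began, so the 27.5% rate applies.
$152,560 × 27.5% = $41,954.00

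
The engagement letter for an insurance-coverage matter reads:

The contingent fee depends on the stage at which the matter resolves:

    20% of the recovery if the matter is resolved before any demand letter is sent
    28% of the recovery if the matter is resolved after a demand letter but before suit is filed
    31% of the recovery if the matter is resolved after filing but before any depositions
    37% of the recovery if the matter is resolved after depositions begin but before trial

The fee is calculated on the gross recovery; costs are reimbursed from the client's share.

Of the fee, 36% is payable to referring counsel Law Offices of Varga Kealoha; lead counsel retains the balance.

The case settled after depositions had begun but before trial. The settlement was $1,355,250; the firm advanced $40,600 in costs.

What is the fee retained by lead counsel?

$320,923.20

Fee base is the gross recovery, $1,355,250; costs are reimbursed separately.
The matter settled after depositions had begun but before trial, so the 37% rate applies.
$1,355,250 × 37% = $501,442.50
Referral share: 36% of $501,442.50 = $180,519.30; lead counsel retains $501,442.50 − $180,519.30 = $320,923.20.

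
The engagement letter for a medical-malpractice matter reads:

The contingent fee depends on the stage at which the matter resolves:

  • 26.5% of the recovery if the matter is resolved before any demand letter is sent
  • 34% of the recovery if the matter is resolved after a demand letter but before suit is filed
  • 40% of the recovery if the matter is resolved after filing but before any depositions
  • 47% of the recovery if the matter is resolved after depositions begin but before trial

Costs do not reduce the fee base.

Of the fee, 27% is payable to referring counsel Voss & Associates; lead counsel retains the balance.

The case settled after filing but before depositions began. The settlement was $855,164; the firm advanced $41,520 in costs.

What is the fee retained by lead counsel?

$249,707.89

Fee base is the gross recovery, $855,164; costs are reimbursed separately.
The matter settled after filing but before depositions began, so the 40% rate applies.
$855,164 × 40% = $342,065.60
Referral share: 27% of $342,065.60 = $92,357.71; lead counsel retains $342,065.60 − $92,357.71 = $249,707.89.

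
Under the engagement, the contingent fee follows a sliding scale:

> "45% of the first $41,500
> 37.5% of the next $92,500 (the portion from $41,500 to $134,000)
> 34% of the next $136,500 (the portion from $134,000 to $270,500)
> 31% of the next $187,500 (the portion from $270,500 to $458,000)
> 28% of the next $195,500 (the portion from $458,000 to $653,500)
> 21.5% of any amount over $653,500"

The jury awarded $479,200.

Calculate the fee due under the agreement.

First $41,500 at 45% = $18,675.00
Next $92,500 at 37.5% = $34,687.50
Next $136,500 at 34% = $46,410.00
Next $187,500 at 31% = $58,125.00
Remaining $21,200 at 28% = $5,936.00
Fee: $18,675.00 + $34,687.50 + $46,410.00 + $58,125.00 + $5,936.00 = $163,833.50

$163,833.50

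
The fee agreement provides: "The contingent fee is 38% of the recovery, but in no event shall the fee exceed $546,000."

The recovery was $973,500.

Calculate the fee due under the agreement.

38% of $973,500 = $369,930.00
That is under the $546,000 cap.

$369,930.00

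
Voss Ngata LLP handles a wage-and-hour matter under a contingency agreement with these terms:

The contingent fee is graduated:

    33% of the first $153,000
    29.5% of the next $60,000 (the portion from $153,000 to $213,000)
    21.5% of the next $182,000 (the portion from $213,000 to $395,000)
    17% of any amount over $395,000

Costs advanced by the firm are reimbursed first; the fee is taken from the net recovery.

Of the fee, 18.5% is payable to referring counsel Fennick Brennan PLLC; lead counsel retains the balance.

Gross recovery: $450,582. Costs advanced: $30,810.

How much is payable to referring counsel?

$20,633.28

Fee base (net of costs): $450,582 − $30,810 = $419,772
First $153,000 at 33% = $50,490.00
Next $60,000 at 29.5% = $17,700.00
Next $182,000 at 21.5% = $39,130.00
Remaining $24,772 at 17% = $4,211.24
Fee: $50,490.00 + $17,700.00 + $39,130.00 + $4,211.24 = $111,531.24
Referral share: 18.5% of $111,531.24 = $20,633.28; lead counsel retains $111,531.24 − $20,633.28 = $90,897.96.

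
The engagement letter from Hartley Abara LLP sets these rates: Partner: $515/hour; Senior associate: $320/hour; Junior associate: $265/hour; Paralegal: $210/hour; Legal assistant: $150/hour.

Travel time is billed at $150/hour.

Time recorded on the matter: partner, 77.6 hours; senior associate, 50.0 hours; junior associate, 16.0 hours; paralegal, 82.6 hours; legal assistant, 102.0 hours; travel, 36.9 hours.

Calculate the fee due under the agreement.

$98,385.00

Partner: 77.6 × $515 = $39,964.00
Senior associate: 50.0 × $320 = $16,000.00
Junior associate: 16.0 × $265 = $4,240.00
Paralegal: 82.6 × $210 = $17,346.00
Legal assistant: 102.0 × $150 = $15,300.00
Subtotal: $39,964.00 + $16,000.00 + $4,240.00 + $17,346.00 + $15,300.00 = $92,850.00
Travel: 36.9 × $150 = $5,535.00
Total: $92,850.00 + $5,535.00 = $98,385.00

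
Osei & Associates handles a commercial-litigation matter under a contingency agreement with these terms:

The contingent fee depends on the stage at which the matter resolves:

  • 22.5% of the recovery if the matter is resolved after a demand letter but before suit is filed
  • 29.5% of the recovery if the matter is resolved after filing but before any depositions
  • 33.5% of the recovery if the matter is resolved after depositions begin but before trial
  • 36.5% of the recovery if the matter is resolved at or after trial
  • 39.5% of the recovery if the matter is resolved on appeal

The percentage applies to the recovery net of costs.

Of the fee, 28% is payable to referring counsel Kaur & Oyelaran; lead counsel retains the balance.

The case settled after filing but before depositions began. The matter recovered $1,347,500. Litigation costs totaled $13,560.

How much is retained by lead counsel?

$283,328.86

Fee base (net of costs): $1,347,500 − $13,560 = $1,333,940
The matter settled after filing but before depositions began, so the 29.5% rate applies.
$1,333,940 × 29.5% = $393,512.30
Referral share: 28% of $393,512.30 = $110,183.44; lead counsel retains $393,512.30 − $110,183.44 = $283,328.86.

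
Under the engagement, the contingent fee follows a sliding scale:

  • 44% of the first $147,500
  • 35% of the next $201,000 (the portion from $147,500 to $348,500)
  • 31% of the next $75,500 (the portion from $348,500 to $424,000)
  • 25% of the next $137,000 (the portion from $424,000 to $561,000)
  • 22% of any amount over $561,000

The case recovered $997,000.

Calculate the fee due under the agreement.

First $147,500 at 44% = $64,900.00
Next $201,000 at 35% = $70,350.00
Next $75,500 at 31% = $23,405.00
Next $137,000 at 25% = $34,250.00
Remaining $436,000 at 22% = $95,920.00
Fee: $64,900.00 + $70,350.00 + $23,405.00 + $34,250.00 + $95,920.00 = $288,825.00

$288,825.00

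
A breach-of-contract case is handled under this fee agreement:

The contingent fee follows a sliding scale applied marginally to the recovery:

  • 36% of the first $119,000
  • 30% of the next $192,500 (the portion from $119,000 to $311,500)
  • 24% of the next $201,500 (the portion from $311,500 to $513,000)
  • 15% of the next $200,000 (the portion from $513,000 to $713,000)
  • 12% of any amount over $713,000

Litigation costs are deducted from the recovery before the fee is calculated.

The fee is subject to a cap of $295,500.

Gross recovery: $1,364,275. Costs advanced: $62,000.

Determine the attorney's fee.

Fee base (net of costs): $1,364,275 − $62,000 = $1,302,275
First $119,000 at 36% = $42,840.00
Next $192,500 at 30% = $57,750.00
Next $201,500 at 24% = $48,360.00
Next $200,000 at 15% = $30,000.00
Remaining $589,275 at 12% = $70,713.00
Fee: $42,840.00 + $57,750.00 + $48,360.00 + $30,000.00 + $70,713.00 = $249,663.00
$249,663.00 is under the $295,500 cap.

$249,663.00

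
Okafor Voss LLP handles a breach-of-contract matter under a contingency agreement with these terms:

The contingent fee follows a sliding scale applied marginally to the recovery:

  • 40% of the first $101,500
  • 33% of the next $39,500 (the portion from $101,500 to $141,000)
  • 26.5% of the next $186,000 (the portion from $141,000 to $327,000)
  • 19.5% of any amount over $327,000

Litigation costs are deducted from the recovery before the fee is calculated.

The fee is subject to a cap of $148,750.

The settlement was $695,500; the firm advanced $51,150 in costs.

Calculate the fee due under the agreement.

Fee base (net of costs): $695,500 − $51,150 = $644,350
First $101,500 at 40% = $40,600.00
Next $39,500 at 33% = $13,035.00
Next $186,000 at 26.5% = $49,290.00
Remaining $317,350 at 19.5% = $61,883.25
Fee: $40,600.00 + $13,035.00 + $49,290.00 + $61,883.25 = $164,808.25
$164,808.25 exceeds the $148,750 cap, so the fee is capped at $148,750.00.

$148,750.00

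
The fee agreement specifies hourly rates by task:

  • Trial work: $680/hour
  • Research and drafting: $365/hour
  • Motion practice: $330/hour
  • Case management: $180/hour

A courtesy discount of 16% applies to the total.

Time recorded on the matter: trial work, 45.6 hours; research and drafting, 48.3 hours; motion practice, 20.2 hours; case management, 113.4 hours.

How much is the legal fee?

$63,601.02

Trial work: 45.6 × $680 = $31,008.00
Research and drafting: 48.3 × $365 = $17,629.50
Motion practice: 20.2 × $330 = $6,666.00
Case management: 113.4 × $180 = $20,412.00
Subtotal: $75,715.50
Less 16% discount: −$12,114.48
Total: $75,715.50 − $12,114.48 = $63,601.02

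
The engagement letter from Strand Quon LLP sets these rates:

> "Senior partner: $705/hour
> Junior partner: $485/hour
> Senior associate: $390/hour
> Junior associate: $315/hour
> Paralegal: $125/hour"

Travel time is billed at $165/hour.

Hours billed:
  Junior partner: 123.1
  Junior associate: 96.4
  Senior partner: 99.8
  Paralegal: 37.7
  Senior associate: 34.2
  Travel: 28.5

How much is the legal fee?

Senior partner: 99.8 × $705 = $70,359.00
Junior partner: 123.1 × $485 = $59,703.50
Senior associate: 34.2 × $390 = $13,338.00
Junior associate: 96.4 × $315 = $30,366.00
Paralegal: 37.7 × $125 = $4,712.50
Subtotal: $70,359.00 + $59,703.50 + $13,338.00 + $30,366.00 + $4,712.50 = $178,479.00
Travel: 28.5 × $165 = $4,702.50
Total: $178,479.00 + $4,702.50 = $183,181.50

$183,181.50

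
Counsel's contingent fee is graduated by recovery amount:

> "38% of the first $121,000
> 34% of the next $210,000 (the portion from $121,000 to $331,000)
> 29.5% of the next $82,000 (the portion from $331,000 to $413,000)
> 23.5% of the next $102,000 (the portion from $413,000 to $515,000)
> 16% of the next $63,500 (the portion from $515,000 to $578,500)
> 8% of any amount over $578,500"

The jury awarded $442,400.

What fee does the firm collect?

First $121,000 at 38% = $45,980.00
Next $210,000 at 34% = $71,400.00
Next $82,000 at 29.5% = $24,190.00
Remaining $29,400 at 23.5% = $6,909.00
Fee: $45,980.00 + $71,400.00 + $24,190.00 + $6,909.00 = $148,479.00

$148,479.00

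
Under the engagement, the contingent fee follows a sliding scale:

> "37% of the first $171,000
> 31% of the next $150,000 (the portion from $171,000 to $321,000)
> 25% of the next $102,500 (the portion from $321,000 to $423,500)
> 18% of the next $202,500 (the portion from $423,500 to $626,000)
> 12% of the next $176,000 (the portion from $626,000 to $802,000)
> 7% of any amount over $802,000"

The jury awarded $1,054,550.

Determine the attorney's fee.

$210,643.50

First $171,000 at 37% = $63,270.00
Next $150,000 at 31% = $46,500.00
Next $102,500 at 25% = $25,625.00
Next $202,500 at 18% = $36,450.00
Next $176,000 at 12% = $21,120.00
Remaining $252,550 at 7% = $17,678.50
Fee: $63,270.00 + $46,500.00 + $25,625.00 + $36,450.00 + $21,120.00 + $17,678.50 = $210,643.50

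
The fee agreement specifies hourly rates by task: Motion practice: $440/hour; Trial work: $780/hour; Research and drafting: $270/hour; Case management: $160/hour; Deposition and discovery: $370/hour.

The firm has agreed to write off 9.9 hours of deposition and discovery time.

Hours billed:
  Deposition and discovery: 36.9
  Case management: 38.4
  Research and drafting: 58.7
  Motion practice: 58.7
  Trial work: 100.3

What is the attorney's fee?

Motion practice: 58.7 × $440 = $25,828.00
Trial work: 100.3 × $780 = $78,234.00
Research and drafting: 58.7 × $270 = $15,849.00
Case management: 38.4 × $160 = $6,144.00
Deposition and discovery: 36.9 × $370 = $13,653.00
Subtotal: $139,708.00
Write-off: 9.9 × $370 = $3,663.00
Total: $139,708.00 − $3,663.00 = $136,045.00

$136,045.00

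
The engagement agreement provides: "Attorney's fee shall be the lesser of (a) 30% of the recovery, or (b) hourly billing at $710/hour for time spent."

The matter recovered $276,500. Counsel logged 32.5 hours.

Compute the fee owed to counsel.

$23,075.00

(a) 30% of $276,500 = $82,950.00
(b) 32.5 × $710 = $23,075.00
The lesser is (b): $23,075.00.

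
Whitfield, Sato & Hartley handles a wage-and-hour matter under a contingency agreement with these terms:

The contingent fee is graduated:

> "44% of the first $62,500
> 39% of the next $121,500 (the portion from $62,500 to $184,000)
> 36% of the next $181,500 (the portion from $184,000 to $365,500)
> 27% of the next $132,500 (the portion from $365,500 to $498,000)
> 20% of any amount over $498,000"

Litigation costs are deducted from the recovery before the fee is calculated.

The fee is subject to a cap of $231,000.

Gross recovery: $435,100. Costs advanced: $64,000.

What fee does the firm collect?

$141,737.00

Fee base (net of costs): $435,100 − $64,000 = $371,100
First $62,500 at 44% = $27,500.00
Next $121,500 at 39% = $47,385.00
Next $181,500 at 36% = $65,340.00
Remaining $5,600 at 27% = $1,512.00
Fee: $27,500.00 + $47,385.00 + $65,340.00 + $1,512.00 = $141,737.00
$141,737.00 is under the $231,000 cap.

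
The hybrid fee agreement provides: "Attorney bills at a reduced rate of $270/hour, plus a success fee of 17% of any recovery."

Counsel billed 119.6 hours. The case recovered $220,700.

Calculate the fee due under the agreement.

$69,811.00

Hourly: 119.6 × $270 = $32,292.00
Success fee: 17% of $220,700 = $37,519.00
Total: $32,292.00 + $37,519.00 = $69,811.00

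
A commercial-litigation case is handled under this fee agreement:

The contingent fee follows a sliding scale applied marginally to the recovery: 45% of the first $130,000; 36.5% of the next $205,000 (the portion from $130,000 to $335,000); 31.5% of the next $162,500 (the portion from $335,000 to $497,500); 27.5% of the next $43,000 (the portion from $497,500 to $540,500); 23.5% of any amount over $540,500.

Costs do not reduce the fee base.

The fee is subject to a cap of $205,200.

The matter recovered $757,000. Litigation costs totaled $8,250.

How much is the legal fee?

$205,200.00

Fee base is the gross recovery, $757,000; costs are reimbursed separately.
First $130,000 at 45% = $58,500.00
Next $205,000 at 36.5% = $74,825.00
Next $162,500 at 31.5% = $51,187.50
Next $43,000 at 27.5% = $11,825.00
Remaining $216,500 at 23.5% = $50,877.50
Fee: $58,500.00 + $74,825.00 + $51,187.50 + $11,825.00 + $50,877.50 = $247,215.00
$247,215.00 exceeds the $205,200 cap, so the fee is capped at $205,200.00.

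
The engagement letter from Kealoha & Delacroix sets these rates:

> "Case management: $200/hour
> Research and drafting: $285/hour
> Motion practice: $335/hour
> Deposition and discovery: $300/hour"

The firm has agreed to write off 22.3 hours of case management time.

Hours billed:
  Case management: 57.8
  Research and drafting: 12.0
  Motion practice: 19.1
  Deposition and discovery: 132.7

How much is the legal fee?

$56,728.50

Case management: 57.8 × $200 = $11,560.00
Research and drafting: 12.0 × $285 = $3,420.00
Motion practice: 19.1 × $335 = $6,398.50
Deposition and discovery: 132.7 × $300 = $39,810.00
Subtotal: $61,188.50
Write-off: 22.3 × $200 = $4,460.00
Total: $61,188.50 − $4,460.00 = $56,728.50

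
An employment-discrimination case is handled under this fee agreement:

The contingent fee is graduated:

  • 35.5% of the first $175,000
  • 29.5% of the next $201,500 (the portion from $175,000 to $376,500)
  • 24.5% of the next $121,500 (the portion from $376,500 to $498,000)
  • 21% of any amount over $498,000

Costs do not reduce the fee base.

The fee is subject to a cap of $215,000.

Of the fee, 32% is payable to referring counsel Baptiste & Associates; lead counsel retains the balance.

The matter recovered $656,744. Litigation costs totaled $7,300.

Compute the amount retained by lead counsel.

Fee base is the gross recovery, $656,744; costs are reimbursed separately.
First $175,000 at 35.5% = $62,125.00
Next $201,500 at 29.5% = $59,442.50
Next $121,500 at 24.5% = $29,767.50
Remaining $158,744 at 21% = $33,336.24
Fee: $62,125.00 + $59,442.50 + $29,767.50 + $33,336.24 = $184,671.24
$184,671.24 is under the $215,000 cap.
Referral share: 32% of $184,671.24 = $59,094.80; lead counsel retains $184,671.24 − $59,094.80 = $125,576.44.

$125,576.44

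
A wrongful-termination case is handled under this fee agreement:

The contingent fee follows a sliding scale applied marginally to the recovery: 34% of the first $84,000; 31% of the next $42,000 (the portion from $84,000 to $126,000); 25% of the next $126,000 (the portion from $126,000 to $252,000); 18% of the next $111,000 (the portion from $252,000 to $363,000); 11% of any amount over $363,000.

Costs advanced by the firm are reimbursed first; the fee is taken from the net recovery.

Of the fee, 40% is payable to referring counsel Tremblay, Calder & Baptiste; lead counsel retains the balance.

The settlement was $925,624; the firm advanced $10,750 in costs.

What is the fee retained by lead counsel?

Fee base (net of costs): $925,624 − $10,750 = $914,874
First $84,000 at 34% = $28,560.00
Next $42,000 at 31% = $13,020.00
Next $126,000 at 25% = $31,500.00
Next $111,000 at 18% = $19,980.00
Remaining $551,874 at 11% = $60,706.14
Fee: $28,560.00 + $13,020.00 + $31,500.00 + $19,980.00 + $60,706.14 = $153,766.14
Referral share: 40% of $153,766.14 = $61,506.46; lead counsel retains $153,766.14 − $61,506.46 = $92,259.68.

$92,259.68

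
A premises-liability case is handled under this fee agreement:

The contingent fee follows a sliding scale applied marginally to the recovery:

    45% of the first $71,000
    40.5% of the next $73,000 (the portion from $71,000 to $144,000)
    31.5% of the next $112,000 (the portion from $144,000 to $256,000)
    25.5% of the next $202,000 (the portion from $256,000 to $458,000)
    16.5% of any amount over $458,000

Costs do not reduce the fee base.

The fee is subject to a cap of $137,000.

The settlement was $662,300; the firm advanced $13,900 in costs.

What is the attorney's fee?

Fee base is the gross recovery, $662,300; costs are reimbursed separately.
First $71,000 at 45% = $31,950.00
Next $73,000 at 40.5% = $29,565.00
Next $112,000 at 31.5% = $35,280.00
Next $202,000 at 25.5% = $51,510.00
Remaining $204,300 at 16.5% = $33,709.50
Fee: $31,950.00 + $29,565.00 + $35,280.00 + $51,510.00 + $33,709.50 = $182,014.50
$182,014.50 exceeds the $137,000 cap, so the fee is capped at $137,000.00.

$137,000.00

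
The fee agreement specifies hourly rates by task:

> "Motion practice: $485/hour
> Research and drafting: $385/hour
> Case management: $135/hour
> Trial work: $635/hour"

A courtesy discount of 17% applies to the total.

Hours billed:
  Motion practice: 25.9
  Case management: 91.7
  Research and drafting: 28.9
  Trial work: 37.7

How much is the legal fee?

$49,805.81

Motion practice: 25.9 × $485 = $12,561.50
Research and drafting: 28.9 × $385 = $11,126.50
Case management: 91.7 × $135 = $12,379.50
Trial work: 37.7 × $635 = $23,939.50
Subtotal: $60,007.00
Less 17% discount: −$10,201.19
Total: $60,007.00 − $10,201.19 = $49,805.81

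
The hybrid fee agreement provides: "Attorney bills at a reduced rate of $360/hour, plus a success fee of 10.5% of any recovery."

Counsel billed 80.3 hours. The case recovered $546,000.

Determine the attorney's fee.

$86,238.00

Hourly: 80.3 × $360 = $28,908.00
Success fee: 10.5% of $546,000 = $57,330.00
Total: $28,908.00 + $57,330.00 = $86,238.00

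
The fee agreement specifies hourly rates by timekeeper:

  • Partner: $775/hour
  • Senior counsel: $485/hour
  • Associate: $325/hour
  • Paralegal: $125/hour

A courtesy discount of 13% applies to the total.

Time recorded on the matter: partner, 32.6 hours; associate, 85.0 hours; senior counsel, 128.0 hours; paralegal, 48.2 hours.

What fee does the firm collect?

$105,265.65

Partner: 32.6 × $775 = $25,265.00
Senior counsel: 128.0 × $485 = $62,080.00
Associate: 85.0 × $325 = $27,625.00
Paralegal: 48.2 × $125 = $6,025.00
Subtotal: $120,995.00
Less 13% discount: −$15,729.35
Total: $120,995.00 − $15,729.35 = $105,265.65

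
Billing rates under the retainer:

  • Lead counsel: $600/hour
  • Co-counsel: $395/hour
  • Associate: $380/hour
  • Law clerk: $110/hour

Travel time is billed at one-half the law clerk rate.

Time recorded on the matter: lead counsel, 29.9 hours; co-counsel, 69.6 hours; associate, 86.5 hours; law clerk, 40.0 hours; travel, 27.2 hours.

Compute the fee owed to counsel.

$84,198.00

Lead counsel: 29.9 × $600 = $17,940.00
Co-counsel: 69.6 × $395 = $27,492.00
Associate: 86.5 × $380 = $32,870.00
Law clerk: 40.0 × $110 = $4,400.00
Subtotal: $17,940.00 + $27,492.00 + $32,870.00 + $4,400.00 = $82,702.00
Travel: 27.2 × ($110 ÷ 2) = 27.2 × $55.00 = $1,496.00
Total: $82,702.00 + $1,496.00 = $84,198.00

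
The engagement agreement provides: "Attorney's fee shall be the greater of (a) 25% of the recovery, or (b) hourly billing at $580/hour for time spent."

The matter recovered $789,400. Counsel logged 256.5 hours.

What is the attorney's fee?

$197,350.00

(a) 25% of $789,400 = $197,350.00
(b) 256.5 × $580 = $148,770.00
The greater is (a): $197,350.00.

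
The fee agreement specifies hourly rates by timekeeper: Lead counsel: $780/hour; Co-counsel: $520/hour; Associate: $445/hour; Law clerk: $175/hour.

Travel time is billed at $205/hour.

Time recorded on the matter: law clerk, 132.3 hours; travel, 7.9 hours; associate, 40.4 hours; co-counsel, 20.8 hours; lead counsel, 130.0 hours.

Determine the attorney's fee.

$154,966.00

Lead counsel: 130.0 × $780 = $101,400.00
Co-counsel: 20.8 × $520 = $10,816.00
Associate: 40.4 × $445 = $17,978.00
Law clerk: 132.3 × $175 = $23,152.50
Subtotal: $101,400.00 + $10,816.00 + $17,978.00 + $23,152.50 = $153,346.50
Travel: 7.9 × $205 = $1,619.50
Total: $153,346.50 + $1,619.50 = $154,966.00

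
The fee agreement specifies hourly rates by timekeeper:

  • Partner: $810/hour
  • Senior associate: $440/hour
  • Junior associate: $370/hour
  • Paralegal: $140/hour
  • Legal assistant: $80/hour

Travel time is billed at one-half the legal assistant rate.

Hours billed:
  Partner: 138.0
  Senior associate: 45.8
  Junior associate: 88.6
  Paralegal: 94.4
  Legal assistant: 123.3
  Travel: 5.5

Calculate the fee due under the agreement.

Partner: 138.0 × $810 = $111,780.00
Senior associate: 45.8 × $440 = $20,152.00
Junior associate: 88.6 × $370 = $32,782.00
Paralegal: 94.4 × $140 = $13,216.00
Legal assistant: 123.3 × $80 = $9,864.00
Subtotal: $111,780.00 + $20,152.00 + $32,782.00 + $13,216.00 + $9,864.00 = $187,794.00
Travel: 5.5 × ($80 ÷ 2) = 5.5 × $40.00 = $220.00
Total: $187,794.00 + $220.00 = $188,014.00

$188,014.00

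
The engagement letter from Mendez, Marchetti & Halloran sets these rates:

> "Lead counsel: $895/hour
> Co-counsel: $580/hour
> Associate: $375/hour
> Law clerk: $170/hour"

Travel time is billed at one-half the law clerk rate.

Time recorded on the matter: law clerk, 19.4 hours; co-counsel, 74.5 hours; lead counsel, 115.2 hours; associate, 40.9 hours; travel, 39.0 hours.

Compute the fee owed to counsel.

$168,264.50

Lead counsel: 115.2 × $895 = $103,104.00
Co-counsel: 74.5 × $580 = $43,210.00
Associate: 40.9 × $375 = $15,337.50
Law clerk: 19.4 × $170 = $3,298.00
Subtotal: $103,104.00 + $43,210.00 + $15,337.50 + $3,298.00 = $164,949.50
Travel: 39.0 × ($170 ÷ 2) = 39.0 × $85.00 = $3,315.00
Total: $164,949.50 + $3,315.00 = $168,264.50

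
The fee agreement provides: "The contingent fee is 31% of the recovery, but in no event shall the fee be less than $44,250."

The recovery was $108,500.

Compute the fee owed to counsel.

$44,250.00

31% of $108,500 = $33,635.00
That is below the $44,250 minimum, so the minimum applies.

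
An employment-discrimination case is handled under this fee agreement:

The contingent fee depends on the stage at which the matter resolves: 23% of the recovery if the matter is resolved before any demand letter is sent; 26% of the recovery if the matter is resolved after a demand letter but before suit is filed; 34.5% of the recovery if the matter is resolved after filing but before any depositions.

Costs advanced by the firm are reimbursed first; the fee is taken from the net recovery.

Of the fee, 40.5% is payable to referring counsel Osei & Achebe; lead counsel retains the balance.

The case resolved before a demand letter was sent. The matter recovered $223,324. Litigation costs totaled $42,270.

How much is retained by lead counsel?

Fee base (net of costs): $223,324 − $42,270 = $181,054
The matter resolved before a demand letter was sent, so the 23% rate applies.
$181,054 × 23% = $41,642.42
Referral share: 40.5% of $41,642.42 = $16,865.18; lead counsel retains $41,642.42 − $16,865.18 = $24,777.24.

$24,777.24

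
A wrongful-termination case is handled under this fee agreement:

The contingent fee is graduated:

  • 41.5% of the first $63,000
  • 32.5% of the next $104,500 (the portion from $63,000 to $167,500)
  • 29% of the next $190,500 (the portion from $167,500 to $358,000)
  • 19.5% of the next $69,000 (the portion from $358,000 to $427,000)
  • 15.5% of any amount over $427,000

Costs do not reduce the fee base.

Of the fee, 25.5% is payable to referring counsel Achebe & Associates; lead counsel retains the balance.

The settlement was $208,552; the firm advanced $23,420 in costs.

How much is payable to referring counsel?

$18,363.21

Fee base is the gross recovery, $208,552; costs are reimbursed separately.
First $63,000 at 41.5% = $26,145.00
Next $104,500 at 32.5% = $33,962.50
Remaining $41,052 at 29% = $11,905.08
Fee: $26,145.00 + $33,962.50 + $11,905.08 = $72,012.58
Referral share: 25.5% of $72,012.58 = $18,363.21; lead counsel retains $72,012.58 − $18,363.21 = $53,649.37.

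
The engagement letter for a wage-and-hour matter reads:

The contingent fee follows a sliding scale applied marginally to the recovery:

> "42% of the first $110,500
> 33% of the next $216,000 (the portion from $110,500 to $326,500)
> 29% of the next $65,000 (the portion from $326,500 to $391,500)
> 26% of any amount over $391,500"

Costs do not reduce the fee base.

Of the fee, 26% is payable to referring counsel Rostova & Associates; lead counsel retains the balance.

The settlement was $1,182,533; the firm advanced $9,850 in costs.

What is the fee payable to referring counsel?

$88,974.23

Fee base is the gross recovery, $1,182,533; costs are reimbursed separately.
First $110,500 at 42% = $46,410.00
Next $216,000 at 33% = $71,280.00
Next $65,000 at 29% = $18,850.00
Remaining $791,033 at 26% = $205,668.58
Fee: $46,410.00 + $71,280.00 + $18,850.00 + $205,668.58 = $342,208.58
Referral share: 26% of $342,208.58 = $88,974.23; lead counsel retains $342,208.58 − $88,974.23 = $253,234.35.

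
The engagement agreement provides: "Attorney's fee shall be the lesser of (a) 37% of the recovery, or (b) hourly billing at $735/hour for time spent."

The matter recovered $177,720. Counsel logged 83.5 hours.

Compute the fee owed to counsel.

$61,372.50

(a) 37% of $177,720 = $65,756.40
(b) 83.5 × $735 = $61,372.50
The lesser is (b): $61,372.50.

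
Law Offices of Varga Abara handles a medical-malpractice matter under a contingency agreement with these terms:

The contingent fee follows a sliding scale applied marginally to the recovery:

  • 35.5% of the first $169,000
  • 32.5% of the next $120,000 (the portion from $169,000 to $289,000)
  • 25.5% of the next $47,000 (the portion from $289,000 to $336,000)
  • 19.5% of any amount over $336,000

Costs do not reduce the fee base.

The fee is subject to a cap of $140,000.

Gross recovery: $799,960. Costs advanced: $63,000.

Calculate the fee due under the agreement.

$140,000.00

Fee base is the gross recovery, $799,960; costs are reimbursed separately.
First $169,000 at 35.5% = $59,995.00
Next $120,000 at 32.5% = $39,000.00
Next $47,000 at 25.5% = $11,985.00
Remaining $463,960 at 19.5% = $90,472.20
Fee: $59,995.00 + $39,000.00 + $11,985.00 + $90,472.20 = $201,452.20
$201,452.20 exceeds the $140,000 cap, so the fee is capped at $140,000.00.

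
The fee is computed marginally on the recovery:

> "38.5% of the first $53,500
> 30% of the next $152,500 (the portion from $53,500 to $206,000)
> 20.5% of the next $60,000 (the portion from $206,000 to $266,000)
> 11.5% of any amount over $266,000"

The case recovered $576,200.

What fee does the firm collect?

$114,320.50

First $53,500 at 38.5% = $20,597.50
Next $152,500 at 30% = $45,750.00
Next $60,000 at 20.5% = $12,300.00
Remaining $310,200 at 11.5% = $35,673.00
Fee: $20,597.50 + $45,750.00 + $12,300.00 + $35,673.00 = $114,320.50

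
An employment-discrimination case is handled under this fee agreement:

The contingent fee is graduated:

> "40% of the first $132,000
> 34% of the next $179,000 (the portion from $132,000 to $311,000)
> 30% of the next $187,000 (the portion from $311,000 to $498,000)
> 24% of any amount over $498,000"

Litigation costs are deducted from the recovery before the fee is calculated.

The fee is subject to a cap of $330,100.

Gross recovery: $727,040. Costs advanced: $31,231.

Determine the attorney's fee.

$217,234.16

Fee base (net of costs): $727,040 − $31,231 = $695,809
First $132,000 at 40% = $52,800.00
Next $179,000 at 34% = $60,860.00
Next $187,000 at 30% = $56,100.00
Remaining $197,809 at 24% = $47,474.16
Fee: $52,800.00 + $60,860.00 + $56,100.00 + $47,474.16 = $217,234.16
$217,234.16 is under the $330,100 cap.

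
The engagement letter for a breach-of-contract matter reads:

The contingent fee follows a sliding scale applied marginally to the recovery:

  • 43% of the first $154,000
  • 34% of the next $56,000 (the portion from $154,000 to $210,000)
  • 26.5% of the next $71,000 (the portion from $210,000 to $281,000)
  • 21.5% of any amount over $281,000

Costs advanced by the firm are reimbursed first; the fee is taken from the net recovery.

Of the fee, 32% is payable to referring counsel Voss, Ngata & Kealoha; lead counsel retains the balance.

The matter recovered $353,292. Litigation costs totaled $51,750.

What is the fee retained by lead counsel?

$73,774.24

Fee base (net of costs): $353,292 − $51,750 = $301,542
First $154,000 at 43% = $66,220.00
Next $56,000 at 34% = $19,040.00
Next $71,000 at 26.5% = $18,815.00
Remaining $20,542 at 21.5% = $4,416.53
Fee: $66,220.00 + $19,040.00 + $18,815.00 + $4,416.53 = $108,491.53
Referral share: 32% of $108,491.53 = $34,717.29; lead counsel retains $108,491.53 − $34,717.29 = $73,774.24.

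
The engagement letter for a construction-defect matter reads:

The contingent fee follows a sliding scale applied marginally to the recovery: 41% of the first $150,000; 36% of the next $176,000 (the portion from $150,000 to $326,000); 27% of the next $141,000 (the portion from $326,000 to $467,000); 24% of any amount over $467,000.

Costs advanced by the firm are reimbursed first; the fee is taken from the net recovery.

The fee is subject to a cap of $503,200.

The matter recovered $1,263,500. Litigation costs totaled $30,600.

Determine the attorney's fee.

Fee base (net of costs): $1,263,500 − $30,600 = $1,232,900
First $150,000 at 41% = $61,500.00
Next $176,000 at 36% = $63,360.00
Next $141,000 at 27% = $38,070.00
Remaining $765,900 at 24% = $183,816.00
Fee: $61,500.00 + $63,360.00 + $38,070.00 + $183,816.00 = $346,746.00
$346,746.00 is under the $503,200 cap.

$346,746.00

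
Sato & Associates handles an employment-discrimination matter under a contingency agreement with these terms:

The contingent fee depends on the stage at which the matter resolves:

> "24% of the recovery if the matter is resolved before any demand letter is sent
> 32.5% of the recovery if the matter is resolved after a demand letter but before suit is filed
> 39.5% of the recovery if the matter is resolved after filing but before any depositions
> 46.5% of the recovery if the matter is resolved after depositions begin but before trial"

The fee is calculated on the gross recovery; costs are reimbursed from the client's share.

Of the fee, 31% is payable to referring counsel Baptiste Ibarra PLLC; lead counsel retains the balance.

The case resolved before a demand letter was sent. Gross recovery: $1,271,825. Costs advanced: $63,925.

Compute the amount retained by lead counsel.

$210,614.22

Fee base is the gross recovery, $1,271,825; costs are reimbursed separately.
The matter resolved before a demand letter was sent, so the 24% rate applies.
$1,271,825 × 24% = $305,238.00
Referral share: 31% of $305,238.00 = $94,623.78; lead counsel retains $305,238.00 − $94,623.78 = $210,614.22.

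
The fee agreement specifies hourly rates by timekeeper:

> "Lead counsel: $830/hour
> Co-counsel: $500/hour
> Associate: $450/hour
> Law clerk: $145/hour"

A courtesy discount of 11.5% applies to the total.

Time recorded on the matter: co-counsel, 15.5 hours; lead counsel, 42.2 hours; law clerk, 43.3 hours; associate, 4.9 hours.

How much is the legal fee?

$45,364.66

Lead counsel: 42.2 × $830 = $35,026.00
Co-counsel: 15.5 × $500 = $7,750.00
Associate: 4.9 × $450 = $2,205.00
Law clerk: 43.3 × $145 = $6,278.50
Subtotal: $51,259.50
Less 11.5% discount: −$5,894.84
Total: $51,259.50 − $5,894.84 = $45,364.66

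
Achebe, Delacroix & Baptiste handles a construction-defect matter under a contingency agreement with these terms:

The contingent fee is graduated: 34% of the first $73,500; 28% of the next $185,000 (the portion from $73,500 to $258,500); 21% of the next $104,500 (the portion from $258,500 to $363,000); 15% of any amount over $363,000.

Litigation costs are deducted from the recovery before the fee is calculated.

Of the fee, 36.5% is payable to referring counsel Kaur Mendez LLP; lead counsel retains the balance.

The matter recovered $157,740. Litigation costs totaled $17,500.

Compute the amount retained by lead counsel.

$27,735.02

Fee base (net of costs): $157,740 − $17,500 = $140,240
First $73,500 at 34% = $24,990.00
Remaining $66,740 at 28% = $18,687.20
Fee: $24,990.00 + $18,687.20 = $43,677.20
Referral share: 36.5% of $43,677.20 = $15,942.18; lead counsel retains $43,677.20 − $15,942.18 = $27,735.02.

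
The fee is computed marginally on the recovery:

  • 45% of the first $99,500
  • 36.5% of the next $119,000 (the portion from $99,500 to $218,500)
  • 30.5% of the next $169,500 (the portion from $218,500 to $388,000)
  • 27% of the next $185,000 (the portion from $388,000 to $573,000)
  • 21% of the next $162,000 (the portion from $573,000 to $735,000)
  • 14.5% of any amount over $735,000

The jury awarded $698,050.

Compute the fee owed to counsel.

$216,118.00

First $99,500 at 45% = $44,775.00
Next $119,000 at 36.5% = $43,435.00
Next $169,500 at 30.5% = $51,697.50
Next $185,000 at 27% = $49,950.00
Remaining $125,050 at 21% = $26,260.50
Fee: $44,775.00 + $43,435.00 + $51,697.50 + $49,950.00 + $26,260.50 = $216,118.00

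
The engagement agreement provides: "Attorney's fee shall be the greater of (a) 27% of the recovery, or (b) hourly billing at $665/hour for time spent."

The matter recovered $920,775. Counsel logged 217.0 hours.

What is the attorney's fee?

(a) 27% of $920,775 = $248,609.25
(b) 217.0 × $665 = $144,305.00
The greater is (a): $248,609.25.

$248,609.25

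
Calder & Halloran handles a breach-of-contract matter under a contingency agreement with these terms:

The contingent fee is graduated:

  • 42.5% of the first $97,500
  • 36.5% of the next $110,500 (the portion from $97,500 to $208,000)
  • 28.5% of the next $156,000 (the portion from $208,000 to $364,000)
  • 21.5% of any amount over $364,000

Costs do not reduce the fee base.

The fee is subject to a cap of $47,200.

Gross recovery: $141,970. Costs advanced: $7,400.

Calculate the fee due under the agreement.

$47,200.00

Fee base is the gross recovery, $141,970; costs are reimbursed separately.
First $97,500 at 42.5% = $41,437.50
Remaining $44,470 at 36.5% = $16,231.55
Fee: $41,437.50 + $16,231.55 = $57,669.05
$57,669.05 exceeds the $47,200 cap, so the fee is capped at $47,200.00.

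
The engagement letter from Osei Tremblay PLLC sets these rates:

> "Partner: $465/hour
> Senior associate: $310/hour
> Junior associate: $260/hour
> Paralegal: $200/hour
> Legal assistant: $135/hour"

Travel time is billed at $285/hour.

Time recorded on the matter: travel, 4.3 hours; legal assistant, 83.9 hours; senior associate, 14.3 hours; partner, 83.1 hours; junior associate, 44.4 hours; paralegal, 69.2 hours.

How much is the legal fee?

Partner: 83.1 × $465 = $38,641.50
Senior associate: 14.3 × $310 = $4,433.00
Junior associate: 44.4 × $260 = $11,544.00
Paralegal: 69.2 × $200 = $13,840.00
Legal assistant: 83.9 × $135 = $11,326.50
Subtotal: $38,641.50 + $4,433.00 + $11,544.00 + $13,840.00 + $11,326.50 = $79,785.00
Travel: 4.3 × $285 = $1,225.50
Total: $79,785.00 + $1,225.50 = $81,010.50

$81,010.50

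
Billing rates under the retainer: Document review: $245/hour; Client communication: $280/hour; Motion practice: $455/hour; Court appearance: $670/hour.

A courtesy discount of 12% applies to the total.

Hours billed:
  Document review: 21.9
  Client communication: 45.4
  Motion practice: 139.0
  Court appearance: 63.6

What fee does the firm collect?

$109,062.36

Document review: 21.9 × $245 = $5,365.50
Client communication: 45.4 × $280 = $12,712.00
Motion practice: 139.0 × $455 = $63,245.00
Court appearance: 63.6 × $670 = $42,612.00
Subtotal: $123,934.50
Less 12% discount: −$14,872.14
Total: $123,934.50 − $14,872.14 = $109,062.36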